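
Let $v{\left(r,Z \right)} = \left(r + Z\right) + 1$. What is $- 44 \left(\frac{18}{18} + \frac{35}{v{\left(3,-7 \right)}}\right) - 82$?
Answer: $\frac{1162}{3} \approx 387.33$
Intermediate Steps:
$v{\left(r,Z \right)} = 1 + Z + r$ ($v{\left(r,Z \right)} = \left(Z + r\right) + 1 = 1 + Z + r$)
$- 44 \left(\frac{18}{18} + \frac{35}{v{\left(3,-7 \right)}}\right) - 82 = - 44 \left(\frac{18}{18} + \frac{35}{1 - 7 + 3}\right) - 82 = - 44 \left(18 \cdot \frac{1}{18} + \frac{35}{-3}\right) - 82 = - 44 \left(1 + 35 \left(- \frac{1}{3}\right)\right) - 82 = - 44 \left(1 - \frac{35}{3}\right) - 82 = \left(-44\right) \left(- \frac{32}{3}\right) - 82 = \frac{1408}{3} - 82 = \frac{1162}{3}$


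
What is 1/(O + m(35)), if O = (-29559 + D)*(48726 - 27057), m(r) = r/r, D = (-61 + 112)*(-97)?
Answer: -1/747710513 ≈ -1.3374e-9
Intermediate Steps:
D = -4947 (D = 51*(-97) = -4947)
m(r) = 1
O = -747710514 (O = (-29559 - 4947)*(48726 - 27057) = -34506*21669 = -747710514)
1/(O + m(35)) = 1/(-747710514 + 1) = 1/(-747710513) = -1/747710513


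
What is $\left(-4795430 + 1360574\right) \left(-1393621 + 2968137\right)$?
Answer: $-5408235729696$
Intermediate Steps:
$\left(-4795430 + 1360574\right) \left(-1393621 + 2968137\right) = \left(-3434856\right) 1574516 = -5408235729696$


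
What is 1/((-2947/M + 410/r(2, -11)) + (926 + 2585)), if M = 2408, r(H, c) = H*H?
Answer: 344/1242623 ≈ 0.00027683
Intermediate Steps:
r(H, c) = H**2
1/((-2947/M + 410/r(2, -11)) + (926 + 2585)) = 1/((-2947/2408 + 410/(2**2)) + (926 + 2585)) = 1/((-2947*1/2408 + 410/4) + 3511) = 1/((-421/344 + 410*(1/4)) + 3511) = 1/((-421/344 + 205/2) + 3511) = 1/(34839/344 + 3511) = 1/(1242623/344) = 344/1242623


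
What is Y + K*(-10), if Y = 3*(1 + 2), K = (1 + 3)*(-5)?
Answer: 209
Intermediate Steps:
K = -20 (K = 4*(-5) = -20)
Y = 9 (Y = 3*3 = 9)
Y + K*(-10) = 9 - 20*(-10) = 9 + 200 = 209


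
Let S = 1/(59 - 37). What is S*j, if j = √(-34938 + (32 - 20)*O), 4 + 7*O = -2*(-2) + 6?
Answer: 51*I*√658/154 ≈ 8.495*I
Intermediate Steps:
O = 6/7 (O = -4/7 + (-2*(-2) + 6)/7 = -4/7 + (4 + 6)/7 = -4/7 + (⅐)*10 = -4/7 + 10/7 = 6/7 ≈ 0.85714)
j = 51*I*√658/7 (j = √(-34938 + (32 - 20)*(6/7)) = √(-34938 + 12*(6/7)) = √(-34938 + 72/7) = √(-244494/7) = 51*I*√658/7 ≈ 186.89*I)
S = 1/22 ≈ 0.045455
S*j = (51*I*√658/7)/22 = 51*I*√658/154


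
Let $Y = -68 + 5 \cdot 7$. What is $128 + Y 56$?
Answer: $-1720$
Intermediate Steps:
$Y = -33$ ($Y = -68 + 35 = -33$)
$128 + Y 56 = 128 - 1848 = -1720$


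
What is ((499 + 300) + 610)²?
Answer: 1985281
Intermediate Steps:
((499 + 300) + 610)² = (799 + 610)² = 1409² = 1985281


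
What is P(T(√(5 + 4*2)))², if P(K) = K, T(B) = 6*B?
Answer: 468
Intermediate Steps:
P(T(√(5 + 4*2)))² = (6*√(5 + 4*2))² = (6*√(5 + 8))² = (6*√13)² = 468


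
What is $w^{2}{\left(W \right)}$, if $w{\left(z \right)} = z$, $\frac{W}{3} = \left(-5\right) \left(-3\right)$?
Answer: $2025$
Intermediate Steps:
$W = 45$ ($W = 3 \left(\left(-5\right) \left(-3\right)\right) = 3 \cdot 15 = 45$)
$w^{2}{\left(W \right)} = 45^{2} = 2025$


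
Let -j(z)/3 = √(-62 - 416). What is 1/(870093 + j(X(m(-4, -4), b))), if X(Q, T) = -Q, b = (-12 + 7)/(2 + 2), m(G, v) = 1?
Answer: 96677/84117981439 + I*√478/252353944317 ≈ 1.1493e-6 + 8.6637e-11*I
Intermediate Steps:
b = -5/4 ≈ -1.2500
j(z) = -3*I*√478 (j(z) = -3*√(-62 - 416) = -3*I*√478)
1/(870093 + j(X(m(-4, -4), b))) = 1/(870093 - 3*I*√478)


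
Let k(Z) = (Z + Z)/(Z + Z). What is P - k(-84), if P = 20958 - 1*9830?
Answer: 11127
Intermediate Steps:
P = 11128 (P = 20958 - 9830 = 11128)
k(Z) = 1 (k(Z) = (2*Z)/((2*Z)) = (2*Z)*(1/(2*Z)) = 1)
P - k(-84) = 11128 - 1*1 = 11128 - 1 = 11127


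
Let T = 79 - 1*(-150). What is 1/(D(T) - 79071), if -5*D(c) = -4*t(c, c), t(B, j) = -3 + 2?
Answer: -5/395359 ≈ -1.2647e-5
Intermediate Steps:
t(B, j) = -1
T = 229 (T = 79 + 150 = 229)
D(c) = -4/5 (D(c) = -(-4)*(-1)/5 = -1/5*4 = -4/5)
1/(D(T) - 79071) = 1/(-4/5 - 79071) = 1/(-395359/5) = -5/395359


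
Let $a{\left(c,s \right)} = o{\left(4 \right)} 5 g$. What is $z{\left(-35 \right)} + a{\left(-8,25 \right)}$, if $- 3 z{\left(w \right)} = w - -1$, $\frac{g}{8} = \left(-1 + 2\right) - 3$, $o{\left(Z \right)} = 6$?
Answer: $- \frac{1406}{3} \approx -468.67$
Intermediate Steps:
$g = -16$ ($g = 8 \left(\left(-1 + 2\right) - 3\right) = 8 \left(1 - 3\right) = 8 \left(-2\right) = -16$)
$a{\left(c,s \right)} = -480$ ($a{\left(c,s \right)} = 6 \cdot 5 \left(-16\right) = 30 \left(-16\right) = -480$)
$z{\left(w \right)} = - \frac{1}{3} - \frac{w}{3}$ ($z{\left(w \right)} = - \frac{w - -1}{3} = - \frac{w + 1}{3} = - \frac{1 + w}{3} = - \frac{1}{3} - \frac{w}{3}$)
$z{\left(-35 \right)} + a{\left(-8,25 \right)} = \left(- \frac{1}{3} - - \frac{35}{3}\right) - 480 = \left(- \frac{1}{3} + \frac{35}{3}\right) - 480 = \frac{34}{3} - 480 = - \frac{1406}{3}$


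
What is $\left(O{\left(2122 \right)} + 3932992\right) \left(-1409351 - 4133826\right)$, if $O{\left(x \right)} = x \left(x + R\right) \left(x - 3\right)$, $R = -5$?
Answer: $-52788016019616846$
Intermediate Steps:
$O{\left(x \right)} = x \left(-5 + x\right) \left(-3 + x\right)$ ($O{\left(x \right)} = x \left(x - 5\right) \left(x - 3\right) = x \left(-5 + x\right) \left(-3 + x\right)$)
$\left(O{\left(2122 \right)} + 3932992\right) \left(-1409351 - 4133826\right) = \left(2122 \left(15 + 2122^{2} - 16976\right) + 3932992\right) \left(-1409351 - 4133826\right) = \left(2122 \left(15 + 4502884 - 16976\right) + 3932992\right) \left(-5543177\right) = \left(2122 \cdot 4485923 + 3932992\right) \left(-5543177\right) = \left(9519128606 + 3932992\right) \left(-5543177\right) = 9523061598 \left(-5543177\right) = -52788016019616846$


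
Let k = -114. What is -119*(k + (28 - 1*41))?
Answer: 15113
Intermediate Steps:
-119*(k + (28 - 1*41)) = -119*(-114 + (28 - 1*41)) = -119*(-114 + (28 - 41)) = -119*(-114 - 13) = -119*(-127) = 15113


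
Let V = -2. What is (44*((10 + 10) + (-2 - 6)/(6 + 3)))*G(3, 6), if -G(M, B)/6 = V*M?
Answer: 30272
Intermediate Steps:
G(M, B) = 12*M (G(M, B) = -(-12)*M = 12*M)
(44*((10 + 10) + (-2 - 6)/(6 + 3)))*G(3, 6) = (44*((10 + 10) + (-2 - 6)/(6 + 3)))*(12*3) = (44*(20 - 8/9))*36 = (44*(172/9))*36 = (7568/9)*36 = 30272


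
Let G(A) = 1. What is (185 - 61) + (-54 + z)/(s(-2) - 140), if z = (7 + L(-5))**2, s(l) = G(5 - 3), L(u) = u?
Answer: 17286/139 ≈ 124.36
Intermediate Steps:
s(l) = 1
z = 4 (z = (7 - 5)**2 = 2**2 = 4)
(185 - 61) + (-54 + z)/(s(-2) - 140) = (185 - 61) + (-54 + 4)/(1 - 140) = 124 - 50/(-139) = 124 - 50*(-1/139) = 124 + 50/139 = 17286/139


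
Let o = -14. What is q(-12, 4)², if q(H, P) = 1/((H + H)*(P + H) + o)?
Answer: 1/31684 ≈ 3.1562e-5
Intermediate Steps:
q(H, P) = 1/(-14 + 2*H*(H + P)) (q(H, P) = 1/((H + H)*(P + H) - 14) = 1/((2*H)*(H + P) - 14) = 1/(2*H*(H + P) - 14) = 1/(-14 + 2*H*(H + P)))
q(-12, 4)² = (1/(2*(-7 + (-12)² - 12*4)))² = (1/(2*(-7 + 144 - 48)))² = ((½)/89)² = ((½)*(1/89))² = (1/178)² = 1/31684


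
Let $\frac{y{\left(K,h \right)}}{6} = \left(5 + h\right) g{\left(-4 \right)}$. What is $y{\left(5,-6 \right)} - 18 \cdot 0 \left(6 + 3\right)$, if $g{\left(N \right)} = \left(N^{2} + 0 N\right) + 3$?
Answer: $-114$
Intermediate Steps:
$g{\left(N \right)} = 3 + N^{2}$ ($g{\left(N \right)} = \left(N^{2} + 0\right) + 3 = N^{2} + 3 = 3 + N^{2}$)
$y{\left(K,h \right)} = 570 + 114 h$ ($y{\left(K,h \right)} = 6 \left(5 + h\right) \left(3 + \left(-4\right)^{2}\right) = 6 \left(5 + h\right) \left(3 + 16\right) = 6 \left(5 + h\right) 19 = 6 \left(95 + 19 h\right) = 570 + 114 h$)
$y{\left(5,-6 \right)} - 18 \cdot 0 \left(6 + 3\right) = \left(570 + 114 \left(-6\right)\right) - 18 \cdot 0 \left(6 + 3\right) = \left(570 - 684\right) - 18 \cdot 0 \cdot 9 = -114 - 0 = -114 + 0 = -114$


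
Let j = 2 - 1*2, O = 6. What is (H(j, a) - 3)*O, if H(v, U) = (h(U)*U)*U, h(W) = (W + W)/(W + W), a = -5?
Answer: 132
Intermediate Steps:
j = 0 (j = 2 - 2 = 0)
h(W) = 1 (h(W) = (2*W)/((2*W)) = (2*W)*(1/(2*W)) = 1)
H(v, U) = U² (H(v, U) = (1*U)*U = U*U = U²)
(H(j, a) - 3)*O = ((-5)² - 3)*6 = (25 - 3)*6 = 22*6 = 132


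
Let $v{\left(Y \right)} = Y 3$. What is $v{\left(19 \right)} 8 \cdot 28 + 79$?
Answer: $12847$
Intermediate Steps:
$v{\left(Y \right)} = 3 Y$
$v{\left(19 \right)} 8 \cdot 28 + 79 = 3 \cdot 19 \cdot 8 \cdot 28 + 79 = 57 \cdot 224 + 79 = 12768 + 79 = 12847$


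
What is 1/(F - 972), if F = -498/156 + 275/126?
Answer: -819/796895 ≈ -0.0010277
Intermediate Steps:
F = -827/819 (F = -498*1/156 + 275*(1/126) = -83/26 + 275/126 = -827/819 ≈ -1.0098)
1/(F - 972) = 1/(-827/819 - 972) = 1/(-796895/819) = -819/796895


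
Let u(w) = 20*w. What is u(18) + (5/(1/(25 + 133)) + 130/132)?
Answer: 75965/66 ≈ 1151.0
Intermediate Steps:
u(18) + (5/(1/(25 + 133)) + 130/132) = 20*18 + (5/(1/(25 + 133)) + 130/132) = 360 + (5/(1/158) + 130*(1/132)) = 360 + (5/(1/158) + 65/66) = 360 + (5*158 + 65/66) = 360 + (790 + 65/66) = 360 + 52205/66 = 75965/66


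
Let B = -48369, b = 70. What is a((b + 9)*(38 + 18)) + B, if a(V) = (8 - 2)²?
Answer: -48333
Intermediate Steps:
a(V) = 36 (a(V) = 6² = 36)
a((b + 9)*(38 + 18)) + B = 36 - 48369 = -48333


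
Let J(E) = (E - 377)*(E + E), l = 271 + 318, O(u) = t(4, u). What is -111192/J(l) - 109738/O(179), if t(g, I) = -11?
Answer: 3425538257/343387 ≈ 9975.7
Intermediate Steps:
O(u) = -11
l = 589
J(E) = 2*E*(-377 + E) (J(E) = (-377 + E)*(2*E) = 2*E*(-377 + E))
-111192/J(l) - 109738/O(179) = -111192*1/(1178*(-377 + 589)) - 109738/(-11) = -111192/(2*589*212) - 109738*(-1/11) = -111192/249736 + 109738/11 = -111192*1/249736 + 109738/11 = -13899/31217 + 109738/11 = 3425538257/343387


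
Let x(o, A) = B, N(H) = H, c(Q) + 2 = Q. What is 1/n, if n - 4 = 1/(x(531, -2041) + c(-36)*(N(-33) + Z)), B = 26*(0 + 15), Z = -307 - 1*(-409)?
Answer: 2232/8927 ≈ 0.25003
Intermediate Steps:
Z = 102 (Z = -307 + 409 = 102)
c(Q) = -2 + Q
B = 390 (B = 26*15 = 390)
x(o, A) = 390
n = 8927/2232 (n = 4 + 1/(390 + (-2 - 36)*(-33 + 102)) = 4 + 1/(390 - 38*69) = 4 + 1/(390 - 2622) = 4 + 1/(-2232) = 4 - 1/2232 = 8927/2232 ≈ 3.9995)
1/n = 1/(8927/2232) = 2232/8927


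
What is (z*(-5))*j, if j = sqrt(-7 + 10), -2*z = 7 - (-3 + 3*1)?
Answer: 35*sqrt(3)/2 ≈ 30.311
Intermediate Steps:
z = -7/2 (z = -(7 - (-3 + 3*1))/2 = -(7 - (-3 + 3))/2 = -(7 - 1*0)/2 = -(7 + 0)/2 = -1/2*7 = -7/2 ≈ -3.5000)
j = sqrt(3) ≈ 1.7320
(z*(-5))*j = (-7/2*(-5))*sqrt(3) = 35*sqrt(3)/2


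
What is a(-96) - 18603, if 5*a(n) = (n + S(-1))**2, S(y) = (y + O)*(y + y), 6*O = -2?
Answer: -151747/9 ≈ -16861.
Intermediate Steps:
O = -1/3 (O = (1/6)*(-2) = -1/3 ≈ -0.33333)
S(y) = 2*y*(-1/3 + y) (S(y) = (y - 1/3)*(y + y) = (-1/3 + y)*(2*y) = 2*y*(-1/3 + y))
a(n) = (8/3 + n)**2/5 (a(n) = (n + (2/3)*(-1)*(-1 + 3*(-1)))**2/5 = (n + (2/3)*(-1)*(-1 - 3))**2/5 = (n + (2/3)*(-1)*(-4))**2/5 = (n + 8/3)**2/5 = (8/3 + n)**2/5)
a(-96) - 18603 = (8 + 3*(-96))**2/45 - 18603 = (8 - 288)**2/45 - 18603 = (1/45)*(-280)**2 - 18603 = (1/45)*78400 - 18603 = 15680/9 - 18603 = -151747/9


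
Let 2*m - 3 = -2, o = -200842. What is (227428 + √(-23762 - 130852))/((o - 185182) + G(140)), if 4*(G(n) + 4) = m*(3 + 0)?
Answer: -1819424/3088221 - 8*I*√154614/3088221 ≈ -0.58915 - 0.0010186*I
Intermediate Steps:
m = ½ (m = 3/2 + (½)*(-2) = 3/2 - 1 = ½ ≈ 0.50000)
G(n) = -29/8 (G(n) = -4 + ((3 + 0)/2)/4 = -4 + ((½)*3)/4 = -4 + (¼)*(3/2) = -4 + 3/8 = -29/8)
(227428 + √(-23762 - 130852))/((o - 185182) + G(140)) = (227428 + √(-23762 - 130852))/((-200842 - 185182) - 29/8) = (227428 + √(-154614))/(-386024 - 29/8) = (227428 + I*√154614)/(-3088221/8) = (227428 + I*√154614)*(-8/3088221) = -1819424/3088221 - 8*I*√154614/3088221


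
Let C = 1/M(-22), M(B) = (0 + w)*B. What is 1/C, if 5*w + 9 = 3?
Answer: 132/5 ≈ 26.400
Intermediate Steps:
w = -6/5 (w = -9/5 + (1/5)*3 = -9/5 + 3/5 = -6/5 ≈ -1.2000)
M(B) = -6*B/5 (M(B) = (0 - 6/5)*B = -6*B/5)
C = 5/132 (C = 1/(-6/5*(-22)) = 1/(132/5) = 5/132 ≈ 0.037879)
1/C = 1/(5/132) = 132/5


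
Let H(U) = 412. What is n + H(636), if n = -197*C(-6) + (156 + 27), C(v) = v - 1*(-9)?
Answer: 4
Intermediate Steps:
C(v) = 9 + v (C(v) = v + 9 = 9 + v)
n = -408 (n = -197*(9 - 6) + (156 + 27) = -197*3 + 183 = -591 + 183 = -408)
n + H(636) = -408 + 412 = 4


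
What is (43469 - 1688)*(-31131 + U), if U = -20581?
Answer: -2160579072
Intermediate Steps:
(43469 - 1688)*(-31131 + U) = (43469 - 1688)*(-31131 - 20581) = 41781*(-51712) = -2160579072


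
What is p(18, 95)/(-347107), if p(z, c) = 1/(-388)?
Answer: 1/134677516 ≈ 7.4251e-9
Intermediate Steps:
p(z, c) = -1/388
p(18, 95)/(-347107) = -1/388/(-347107) = -1/388*(-1/347107) = 1/134677516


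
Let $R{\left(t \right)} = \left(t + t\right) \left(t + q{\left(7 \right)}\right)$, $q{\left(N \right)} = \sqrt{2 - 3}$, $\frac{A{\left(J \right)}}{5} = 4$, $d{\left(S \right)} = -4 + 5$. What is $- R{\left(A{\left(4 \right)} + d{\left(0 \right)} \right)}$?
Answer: $-882 - 42 i \approx -882.0 - 42.0 i$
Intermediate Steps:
$d{\left(S \right)} = 1$
$A{\left(J \right)} = 20$ ($A{\left(J \right)} = 5 \cdot 4 = 20$)
$q{\left(N \right)} = i$ ($q{\left(N \right)} = \sqrt{-1} = i$)
$R{\left(t \right)} = 2 t \left(i + t\right)$ ($R{\left(t \right)} = \left(t + t\right) \left(t + i\right) = 2 t \left(i + t\right)$)
$- R{\left(A{\left(4 \right)} + d{\left(0 \right)} \right)} = - 2 \left(20 + 1\right) \left(i + \left(20 + 1\right)\right) = - 2 \cdot 21 \left(i + 21\right) = - 2 \cdot 21 \left(21 + i\right) = - (882 + 42 i) = -882 - 42 i$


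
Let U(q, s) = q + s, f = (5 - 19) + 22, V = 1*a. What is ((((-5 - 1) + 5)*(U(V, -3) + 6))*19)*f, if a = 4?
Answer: -1064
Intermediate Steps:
V = 4 (V = 1*4 = 4)
f = 8 (f = -14 + 22 = 8)
((((-5 - 1) + 5)*(U(V, -3) + 6))*19)*f = ((((-5 - 1) + 5)*((4 - 3) + 6))*19)*8 = (((-6 + 5)*(1 + 6))*19)*8 = (-1*7*19)*8 = -7*19*8 = -133*8 = -1064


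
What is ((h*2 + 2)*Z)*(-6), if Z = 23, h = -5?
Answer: 1104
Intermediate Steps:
((h*2 + 2)*Z)*(-6) = ((-5*2 + 2)*23)*(-6) = ((-10 + 2)*23)*(-6) = -8*23*(-6) = -184*(-6) = 1104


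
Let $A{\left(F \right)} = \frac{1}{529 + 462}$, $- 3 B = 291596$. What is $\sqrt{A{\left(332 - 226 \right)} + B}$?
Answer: $\frac{i \sqrt{859112664909}}{2973} \approx 311.77 i$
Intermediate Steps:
$B = - \frac{291596}{3}$ ($B = \left(- \frac{1}{3}\right) 291596 = - \frac{291596}{3} \approx -97199.0$)
$A{\left(F \right)} = \frac{1}{991}$
$\sqrt{A{\left(332 - 226 \right)} + B} = \sqrt{\frac{1}{991} - \frac{291596}{3}} = \sqrt{- \frac{288971633}{2973}} = \frac{i \sqrt{859112664909}}{2973}$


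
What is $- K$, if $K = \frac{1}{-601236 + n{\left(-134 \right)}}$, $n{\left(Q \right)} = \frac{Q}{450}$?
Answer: $\frac{225}{135278167} \approx 1.6632 \cdot 10^{-6}$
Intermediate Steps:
$n{\left(Q \right)} = \frac{Q}{450}$ ($n{\left(Q \right)} = Q \frac{1}{450} = \frac{Q}{450}$)
$K = - \frac{225}{135278167}$ ($K = \frac{1}{-601236 + \frac{1}{450} \left(-134\right)} = \frac{1}{-601236 - \frac{67}{225}} = \frac{1}{- \frac{135278167}{225}} = - \frac{225}{135278167} \approx -1.6632 \cdot 10^{-6}$)
$- K = \left(-1\right) \left(- \frac{225}{135278167}\right) = \frac{225}{135278167}$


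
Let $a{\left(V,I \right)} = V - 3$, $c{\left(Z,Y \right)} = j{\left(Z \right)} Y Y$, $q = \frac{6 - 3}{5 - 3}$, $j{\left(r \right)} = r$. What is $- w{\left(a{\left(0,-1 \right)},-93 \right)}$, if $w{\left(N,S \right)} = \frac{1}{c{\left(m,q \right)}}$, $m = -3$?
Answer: $\frac{4}{27} \approx 0.14815$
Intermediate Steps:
$q = \frac{3}{2} \approx 1.5$
$c{\left(Z,Y \right)} = Z Y^{2}$ ($c{\left(Z,Y \right)} = Z Y Y = Y Z Y = Z Y^{2}$)
$a{\left(V,I \right)} = -3 + V$
$w{\left(N,S \right)} = - \frac{4}{27}$ ($w{\left(N,S \right)} = \frac{1}{\left(-3\right) \left(\frac{3}{2}\right)^{2}} = \frac{1}{\left(-3\right) \frac{9}{4}} = \frac{1}{- \frac{27}{4}} = - \frac{4}{27}$)
$- w{\left(a{\left(0,-1 \right)},-93 \right)} = \left(-1\right) \left(- \frac{4}{27}\right) = \frac{4}{27}$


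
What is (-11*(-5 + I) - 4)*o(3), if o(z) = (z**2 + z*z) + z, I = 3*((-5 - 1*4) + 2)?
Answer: 5922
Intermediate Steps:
I = -21 (I = 3*((-5 - 4) + 2) = 3*(-9 + 2) = 3*(-7) = -21)
o(z) = z + 2*z**2 (o(z) = (z**2 + z**2) + z = 2*z**2 + z = z + 2*z**2)
(-11*(-5 + I) - 4)*o(3) = (-11*(-5 - 21) - 4)*(3*(1 + 2*3)) = (-11*(-26) - 4)*(3*(1 + 6)) = (286 - 4)*(3*7) = 282*21 = 5922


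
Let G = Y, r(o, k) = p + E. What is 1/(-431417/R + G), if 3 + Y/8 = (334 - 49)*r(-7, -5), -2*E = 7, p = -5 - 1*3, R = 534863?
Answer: -76409/2005339427 ≈ -3.8103e-5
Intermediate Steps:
p = -8 (p = -5 - 3 = -8)
E = -7/2 (E = -½*7 = -7/2 ≈ -3.5000)
r(o, k) = -23/2 (r(o, k) = -8 - 7/2 = -23/2)
Y = -26244 (Y = -24 + 8*((334 - 49)*(-23/2)) = -24 + 8*(285*(-23/2)) = -24 + 8*(-6555/2) = -24 - 26220 = -26244)
G = -26244
1/(-431417/R + G) = 1/(-431417/534863 - 26244) = 1/(-431417*1/534863 - 26244) = 1/(-61631/76409 - 26244) = 1/(-2005339427/76409) = -76409/2005339427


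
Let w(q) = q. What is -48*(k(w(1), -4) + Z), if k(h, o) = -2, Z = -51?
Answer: 2544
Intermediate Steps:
-48*(k(w(1), -4) + Z) = -48*(-2 - 51) = -48*(-53) = 2544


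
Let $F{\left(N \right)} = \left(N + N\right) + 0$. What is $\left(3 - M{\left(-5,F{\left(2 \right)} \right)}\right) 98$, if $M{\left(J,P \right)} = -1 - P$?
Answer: $784$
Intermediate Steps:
$F{\left(N \right)} = 2 N$ ($F{\left(N \right)} = 2 N + 0 = 2 N$)
$\left(3 - M{\left(-5,F{\left(2 \right)} \right)}\right) 98 = \left(3 - \left(-1 - 2 \cdot 2\right)\right) 98 = \left(3 - \left(-1 - 4\right)\right) 98 = \left(3 - -5\right) 98 = \left(3 + 5\right) 98 = 8 \cdot 98 = 784$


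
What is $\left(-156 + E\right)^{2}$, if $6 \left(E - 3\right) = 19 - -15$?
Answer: $\frac{195364}{9} \approx 21707.0$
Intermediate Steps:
$E = \frac{26}{3}$ ($E = 3 + \frac{19 - -15}{6} = 3 + \frac{19 + 15}{6} = 3 + \frac{1}{6} \cdot 34 = 3 + \frac{17}{3} = \frac{26}{3} \approx 8.6667$)
$\left(-156 + E\right)^{2} = \left(-156 + \frac{26}{3}\right)^{2} = \left(- \frac{442}{3}\right)^{2} = \frac{195364}{9}$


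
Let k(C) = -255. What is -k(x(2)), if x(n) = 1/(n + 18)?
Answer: 255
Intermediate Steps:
x(n) = 1/(18 + n)
-k(x(2)) = -1*(-255) = 255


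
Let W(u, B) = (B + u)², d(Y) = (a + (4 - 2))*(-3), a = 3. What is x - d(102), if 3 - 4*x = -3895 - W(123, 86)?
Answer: 47639/4 ≈ 11910.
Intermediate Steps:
d(Y) = -15 (d(Y) = (3 + (4 - 2))*(-3) = (3 + 2)*(-3) = 5*(-3) = -15)
x = 47579/4 (x = ¾ - (-3895 - (86 + 123)²)/4 = ¾ - (-3895 - 1*209²)/4 = ¾ - (-3895 - 1*43681)/4 = ¾ - (-3895 - 43681)/4 = ¾ - ¼*(-47576) = ¾ + 11894 = 47579/4 ≈ 11895.)
x - d(102) = 47579/4 - 1*(-15) = 47579/4 + 15 = 47639/4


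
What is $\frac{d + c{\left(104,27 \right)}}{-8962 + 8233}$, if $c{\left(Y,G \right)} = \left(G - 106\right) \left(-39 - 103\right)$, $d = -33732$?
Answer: $\frac{22514}{729} \approx 30.883$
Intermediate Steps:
$c{\left(Y,G \right)} = 15052 - 142 G$ ($c{\left(Y,G \right)} = \left(-106 + G\right) \left(-142\right) = 15052 - 142 G$)
$\frac{d + c{\left(104,27 \right)}}{-8962 + 8233} = \frac{-33732 + \left(15052 - 3834\right)}{-8962 + 8233} = \frac{-33732 + \left(15052 - 3834\right)}{-729} = \left(-33732 + 11218\right) \left(- \frac{1}{729}\right) = \left(-22514\right) \left(- \frac{1}{729}\right) = \frac{22514}{729}$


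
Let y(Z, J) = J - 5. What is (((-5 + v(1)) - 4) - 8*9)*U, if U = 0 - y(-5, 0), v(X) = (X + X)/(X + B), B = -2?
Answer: -415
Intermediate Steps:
v(X) = 2*X/(-2 + X) (v(X) = (X + X)/(X - 2) = (2*X)/(-2 + X) = 2*X/(-2 + X))
y(Z, J) = -5 + J
U = 5 (U = 0 - (-5 + 0) = 0 - 1*(-5) = 0 + 5 = 5)
(((-5 + v(1)) - 4) - 8*9)*U = (((-5 + 2*1/(-2 + 1)) - 4) - 8*9)*5 = (((-5 + 2*1/(-1)) - 4) - 72)*5 = (((-5 + 2*1*(-1)) - 4) - 72)*5 = (((-5 - 2) - 4) - 72)*5 = ((-7 - 4) - 72)*5 = (-11 - 72)*5 = -83*5 = -415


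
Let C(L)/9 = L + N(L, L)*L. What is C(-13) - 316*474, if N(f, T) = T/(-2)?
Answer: -301323/2 ≈ -1.5066e+5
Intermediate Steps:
N(f, T) = -T/2 (N(f, T) = T*(-½) = -T/2)
C(L) = 9*L - 9*L²/2 (C(L) = 9*(L + (-L/2)*L) = 9*(L - L²/2) = 9*L - 9*L²/2)
C(-13) - 316*474 = (9/2)*(-13)*(2 - 1*(-13)) - 316*474 = (9/2)*(-13)*(2 + 13) - 149784 = (9/2)*(-13)*15 - 149784 = -1755/2 - 149784 = -301323/2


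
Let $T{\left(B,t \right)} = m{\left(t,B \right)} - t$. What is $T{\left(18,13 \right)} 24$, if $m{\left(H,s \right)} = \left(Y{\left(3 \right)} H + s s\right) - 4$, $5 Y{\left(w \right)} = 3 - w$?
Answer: $7368$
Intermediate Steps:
$Y{\left(w \right)} = \frac{3}{5} - \frac{w}{5}$ ($Y{\left(w \right)} = \frac{3 - w}{5} = \frac{3}{5} - \frac{w}{5}$)
$m{\left(H,s \right)} = -4 + s^{2}$ ($m{\left(H,s \right)} = \left(\left(\frac{3}{5} - \frac{3}{5}\right) H + s s\right) - 4 = \left(\left(\frac{3}{5} - \frac{3}{5}\right) H + s^{2}\right) - 4 = \left(0 H + s^{2}\right) - 4 = \left(0 + s^{2}\right) - 4 = s^{2} - 4 = -4 + s^{2}$)
$T{\left(B,t \right)} = -4 + B^{2} - t$ ($T{\left(B,t \right)} = \left(-4 + B^{2}\right) - t = -4 + B^{2} - t$)
$T{\left(18,13 \right)} 24 = \left(-4 + 18^{2} - 13\right) 24 = \left(-4 + 324 - 13\right) 24 = 307 \cdot 24 = 7368$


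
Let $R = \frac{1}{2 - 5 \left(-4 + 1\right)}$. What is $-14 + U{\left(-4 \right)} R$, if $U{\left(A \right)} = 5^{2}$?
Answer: $- \frac{213}{17} \approx -12.529$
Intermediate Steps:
$R = \frac{1}{17}$ ($R = \frac{1}{2 - -15} = \frac{1}{2 + 15} = \frac{1}{17} \approx 0.058824$)
$U{\left(A \right)} = 25$
$-14 + U{\left(-4 \right)} R = -14 + 25 \cdot \frac{1}{17} = -14 + \frac{25}{17} = - \frac{213}{17}$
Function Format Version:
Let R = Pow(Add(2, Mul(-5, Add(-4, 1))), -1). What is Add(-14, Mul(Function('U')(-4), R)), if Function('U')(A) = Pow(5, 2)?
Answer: Rational(-213, 17) ≈ -12.529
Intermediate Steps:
R = Rational(1, 17) (R = Pow(Add(2, Mul(-5, -3)), -1) = Pow(Add(2, 15), -1) = Pow(17, -1) = Rational(1, 17) ≈ 0.058824)
Function('U')(A) = 25
Add(-14, Mul(Function('U')(-4), R)) = Add(-14, Mul(25, Rational(1, 17))) = Add(-14, Rational(25, 17)) = Rational(-213, 17)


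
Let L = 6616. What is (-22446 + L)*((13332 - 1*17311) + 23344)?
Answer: -306547950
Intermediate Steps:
(-22446 + L)*((13332 - 1*17311) + 23344) = (-22446 + 6616)*((13332 - 1*17311) + 23344) = -15830*((13332 - 17311) + 23344) = -15830*(-3979 + 23344) = -15830*19365 = -306547950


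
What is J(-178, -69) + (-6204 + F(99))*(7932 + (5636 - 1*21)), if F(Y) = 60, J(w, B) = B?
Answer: -83232837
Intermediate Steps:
J(-178, -69) + (-6204 + F(99))*(7932 + (5636 - 1*21)) = -69 + (-6204 + 60)*(7932 + (5636 - 1*21)) = -69 - 6144*(7932 + (5636 - 21)) = -69 - 6144*(7932 + 5615) = -69 - 6144*13547 = -69 - 83232768 = -83232837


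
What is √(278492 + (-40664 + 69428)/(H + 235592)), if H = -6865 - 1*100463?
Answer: √286353601905758/32066 ≈ 527.72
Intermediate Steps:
H = -107328 (H = -6865 - 100463 = -107328)
√(278492 + (-40664 + 69428)/(H + 235592)) = √(278492 + (-40664 + 69428)/(-107328 + 235592)) = √(278492 + 28764/128264) = √(278492 + 28764*(1/128264)) = √(278492 + 7191/32066) = √(8930131663/32066) = √286353601905758/32066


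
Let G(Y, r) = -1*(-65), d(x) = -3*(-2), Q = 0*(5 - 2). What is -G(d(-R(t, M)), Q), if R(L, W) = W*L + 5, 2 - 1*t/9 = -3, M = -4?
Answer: -65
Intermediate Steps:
t = 45 (t = 18 - 9*(-3) = 18 + 27 = 45)
R(L, W) = 5 + L*W (R(L, W) = L*W + 5 = 5 + L*W)
Q = 0 (Q = 0*3 = 0)
d(x) = 6
G(Y, r) = 65
-G(d(-R(t, M)), Q) = -1*65 = -65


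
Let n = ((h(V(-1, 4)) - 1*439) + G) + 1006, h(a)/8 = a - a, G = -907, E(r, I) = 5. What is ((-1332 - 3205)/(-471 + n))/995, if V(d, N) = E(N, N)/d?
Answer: 4537/806945 ≈ 0.0056224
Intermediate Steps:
V(d, N) = 5/d
h(a) = 0 (h(a) = 8*(a - a) = 8*0 = 0)
n = -340 (n = ((0 - 1*439) - 907) + 1006 = ((0 - 439) - 907) + 1006 = (-439 - 907) + 1006 = -1346 + 1006 = -340)
((-1332 - 3205)/(-471 + n))/995 = ((-1332 - 3205)/(-471 - 340))/995 = -4537/(-811)*(1/995) = -4537*(-1/811)*(1/995) = (4537/811)*(1/995) = 4537/806945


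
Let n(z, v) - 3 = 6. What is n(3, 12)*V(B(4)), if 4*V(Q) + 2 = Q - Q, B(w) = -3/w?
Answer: -9/2 ≈ -4.5000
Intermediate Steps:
n(z, v) = 9 (n(z, v) = 3 + 6 = 9)
V(Q) = -½ (V(Q) = -½ + (Q - Q)/4 = -½ + (¼)*0 = -½ + 0 = -½)
n(3, 12)*V(B(4)) = 9*(-½) = -9/2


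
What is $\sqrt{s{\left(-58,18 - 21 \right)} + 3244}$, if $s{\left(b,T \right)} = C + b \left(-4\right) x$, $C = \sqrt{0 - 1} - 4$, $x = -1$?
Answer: $\sqrt{3008 + i} \approx 54.845 + 0.00912 i$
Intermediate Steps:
$C = -4 + i$ ($C = \sqrt{-1} - 4 = i - 4 = -4 + i \approx -4.0 + 1.0 i$)
$s{\left(b,T \right)} = -4 + i + 4 b$ ($s{\left(b,T \right)} = \left(-4 + i\right) + b \left(-4\right) \left(-1\right) = \left(-4 + i\right) + - 4 b \left(-1\right) = \left(-4 + i\right) + 4 b = -4 + i + 4 b$)
$\sqrt{s{\left(-58,18 - 21 \right)} + 3244} = \sqrt{\left(-4 + i + 4 \left(-58\right)\right) + 3244} = \sqrt{\left(-4 + i - 232\right) + 3244} = \sqrt{\left(-236 + i\right) + 3244} = \sqrt{3008 + i}$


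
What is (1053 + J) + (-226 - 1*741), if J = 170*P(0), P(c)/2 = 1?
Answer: 426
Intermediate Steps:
P(c) = 2 (P(c) = 2*1 = 2)
J = 340 (J = 170*2 = 340)
(1053 + J) + (-226 - 1*741) = (1053 + 340) + (-226 - 1*741) = 1393 + (-226 - 741) = 1393 - 967 = 426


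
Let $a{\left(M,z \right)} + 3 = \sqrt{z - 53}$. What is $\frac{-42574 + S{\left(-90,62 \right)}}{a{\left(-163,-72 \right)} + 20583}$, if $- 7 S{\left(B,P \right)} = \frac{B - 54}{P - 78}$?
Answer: $- \frac{175239876}{84707305} + \frac{298027 i \sqrt{5}}{592951135} \approx -2.0688 + 0.0011239 i$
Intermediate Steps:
$S{\left(B,P \right)} = - \frac{-54 + B}{7 \left(-78 + P\right)}$ ($S{\left(B,P \right)} = - \frac{\left(B - 54\right) \frac{1}{P - 78}}{7} = - \frac{\left(-54 + B\right) \frac{1}{-78 + P}}{7} = - \frac{\frac{1}{-78 + P} \left(-54 + B\right)}{7} = - \frac{-54 + B}{7 \left(-78 + P\right)}$)
$a{\left(M,z \right)} = -3 + \sqrt{-53 + z}$ ($a{\left(M,z \right)} = -3 + \sqrt{z - 53} = -3 + \sqrt{-53 + z}$)
$\frac{-42574 + S{\left(-90,62 \right)}}{a{\left(-163,-72 \right)} + 20583} = \frac{-42574 + \frac{54 - -90}{7 \left(-78 + 62\right)}}{\left(-3 + \sqrt{-53 - 72}\right) + 20583} = \frac{-42574 + \frac{54 + 90}{7 \left(-16\right)}}{\left(-3 + \sqrt{-125}\right) + 20583} = \frac{-42574 + \frac{1}{7} \left(- \frac{1}{16}\right) 144}{\left(-3 + 5 i \sqrt{5}\right) + 20583} = \frac{-42574 - \frac{9}{7}}{20580 + 5 i \sqrt{5}} = - \frac{298027}{7 \left(20580 + 5 i \sqrt{5}\right)}$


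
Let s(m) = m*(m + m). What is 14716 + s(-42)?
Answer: 18244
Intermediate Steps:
s(m) = 2*m² (s(m) = m*(2*m) = 2*m²)
14716 + s(-42) = 14716 + 2*(-42)² = 14716 + 2*1764 = 14716 + 3528 = 18244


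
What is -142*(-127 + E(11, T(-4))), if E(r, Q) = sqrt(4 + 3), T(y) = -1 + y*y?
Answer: 18034 - 142*sqrt(7) ≈ 17658.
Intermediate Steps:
T(y) = -1 + y**2
E(r, Q) = sqrt(7)
-142*(-127 + E(11, T(-4))) = -142*(-127 + sqrt(7)) = 18034 - 142*sqrt(7)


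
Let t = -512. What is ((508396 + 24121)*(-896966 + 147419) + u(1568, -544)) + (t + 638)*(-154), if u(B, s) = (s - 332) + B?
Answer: -399146538511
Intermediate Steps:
u(B, s) = -332 + B + s (u(B, s) = (-332 + s) + B = -332 + B + s)
((508396 + 24121)*(-896966 + 147419) + u(1568, -544)) + (t + 638)*(-154) = ((508396 + 24121)*(-896966 + 147419) + (-332 + 1568 - 544)) + (-512 + 638)*(-154) = (532517*(-749547) + 692) + 126*(-154) = (-399146519799 + 692) - 19404 = -399146519107 - 19404 = -399146538511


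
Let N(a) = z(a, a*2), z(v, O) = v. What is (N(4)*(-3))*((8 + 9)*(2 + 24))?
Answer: -5304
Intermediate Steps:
N(a) = a
(N(4)*(-3))*((8 + 9)*(2 + 24)) = (4*(-3))*((8 + 9)*(2 + 24)) = -204*26 = -12*442 = -5304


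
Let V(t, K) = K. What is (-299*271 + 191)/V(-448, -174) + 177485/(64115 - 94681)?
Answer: 14023057/30566 ≈ 458.78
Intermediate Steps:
(-299*271 + 191)/V(-448, -174) + 177485/(64115 - 94681) = (-299*271 + 191)/(-174) + 177485/(64115 - 94681) = (-81029 + 191)*(-1/174) + 177485/(-30566) = -80838*(-1/174) + 177485*(-1/30566) = 13473/29 - 177485/30566 = 14023057/30566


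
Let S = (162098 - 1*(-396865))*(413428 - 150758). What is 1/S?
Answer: 1/146822811210 ≈ 6.8109e-12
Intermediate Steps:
S = 146822811210 (S = (162098 + 396865)*262670 = 558963*262670 = 146822811210)
1/S = 1/146822811210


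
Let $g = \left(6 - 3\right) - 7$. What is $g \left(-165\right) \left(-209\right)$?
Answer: $-137940$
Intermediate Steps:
$g = -4$ ($g = 3 - 7 = -4$)
$g \left(-165\right) \left(-209\right) = \left(-4\right) \left(-165\right) \left(-209\right) = 660 \left(-209\right) = -137940$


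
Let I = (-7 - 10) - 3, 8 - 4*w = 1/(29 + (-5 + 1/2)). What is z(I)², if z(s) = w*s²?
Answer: 1521000000/2401 ≈ 6.3349e+5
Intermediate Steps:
w = 195/98 (w = 2 - 1/(4*(29 + (-5 + 1/2))) = 2 - 1/(4*(29 + (-5 + 1*(½)))) = 2 - 1/(4*(29 + (-5 + ½))) = 2 - 1/(4*(29 - 9/2)) = 2 - 1/(4*49/2) = 2 - ¼*2/49 = 2 - 1/98 = 195/98 ≈ 1.9898)
I = -20 (I = -17 - 3 = -20)
z(s) = 195*s²/98
z(I)² = ((195/98)*(-20)²)² = ((195/98)*400)² = (39000/49)² = 1521000000/2401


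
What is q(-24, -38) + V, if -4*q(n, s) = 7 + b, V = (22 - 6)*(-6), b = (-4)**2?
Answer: -407/4 ≈ -101.75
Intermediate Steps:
b = 16
V = -96 (V = 16*(-6) = -96)
q(n, s) = -23/4 (q(n, s) = -(7 + 16)/4 = -1/4*23 = -23/4)
q(-24, -38) + V = -23/4 - 96 = -407/4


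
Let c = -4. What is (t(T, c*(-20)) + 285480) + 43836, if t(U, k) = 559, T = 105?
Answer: 329875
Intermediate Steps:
(t(T, c*(-20)) + 285480) + 43836 = (559 + 285480) + 43836 = 286039 + 43836 = 329875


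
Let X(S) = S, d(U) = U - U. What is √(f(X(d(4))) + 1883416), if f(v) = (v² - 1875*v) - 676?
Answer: 2*√470685 ≈ 1372.1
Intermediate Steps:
d(U) = 0
f(v) = -676 + v² - 1875*v
√(f(X(d(4))) + 1883416) = √((-676 + 0² - 1875*0) + 1883416) = √((-676 + 0 + 0) + 1883416) = √(-676 + 1883416) = √1882740 = 2*√470685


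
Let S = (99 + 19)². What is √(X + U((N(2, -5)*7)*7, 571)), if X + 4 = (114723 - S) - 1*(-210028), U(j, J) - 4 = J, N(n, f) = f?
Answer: √311398 ≈ 558.03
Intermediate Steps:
S = 13924 (S = 118² = 13924)
U(j, J) = 4 + J
X = 310823 (X = -4 + ((114723 - 1*13924) - 1*(-210028)) = -4 + ((114723 - 13924) + 210028) = -4 + (100799 + 210028) = -4 + 310827 = 310823)
√(X + U((N(2, -5)*7)*7, 571)) = √(310823 + (4 + 571)) = √(310823 + 575) = √311398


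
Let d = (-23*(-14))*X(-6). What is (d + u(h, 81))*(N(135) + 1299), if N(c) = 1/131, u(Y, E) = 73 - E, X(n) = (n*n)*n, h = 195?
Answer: -11837025200/131 ≈ -9.0359e+7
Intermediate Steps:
X(n) = n³ (X(n) = n²*n = n³)
N(c) = 1/131
d = -69552 (d = -23*(-14)*(-6)³ = 322*(-216) = -69552)
(d + u(h, 81))*(N(135) + 1299) = (-69552 + (73 - 1*81))*(1/131 + 1299) = (-69552 + (73 - 81))*(170170/131) = (-69552 - 8)*(170170/131) = -69560*170170/131 = -11837025200/131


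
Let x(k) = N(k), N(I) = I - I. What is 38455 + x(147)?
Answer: 38455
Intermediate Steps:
N(I) = 0
x(k) = 0
38455 + x(147) = 38455 + 0 = 38455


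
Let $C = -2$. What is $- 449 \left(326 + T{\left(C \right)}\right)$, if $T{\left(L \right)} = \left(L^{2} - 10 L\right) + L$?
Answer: $-156252$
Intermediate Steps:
$T{\left(L \right)} = L^{2} - 9 L$
$- 449 \left(326 + T{\left(C \right)}\right) = - 449 \left(326 - 2 \left(-9 - 2\right)\right) = - 449 \left(326 - -22\right) = - 449 \left(326 + 22\right) = \left(-449\right) 348 = -156252$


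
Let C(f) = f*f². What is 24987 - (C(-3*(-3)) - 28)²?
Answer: -466414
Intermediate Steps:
C(f) = f³
24987 - (C(-3*(-3)) - 28)² = 24987 - ((-3*(-3))³ - 28)² = 24987 - (9³ - 28)² = 24987 - (729 - 28)² = 24987 - 1*701² = 24987 - 1*491401 = 24987 - 491401 = -466414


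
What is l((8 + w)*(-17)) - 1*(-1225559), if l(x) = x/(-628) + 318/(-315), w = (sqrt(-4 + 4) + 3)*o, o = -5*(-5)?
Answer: 80813442047/65940 ≈ 1.2256e+6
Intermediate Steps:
o = 25
w = 75 (w = (sqrt(-4 + 4) + 3)*25 = (sqrt(0) + 3)*25 = (0 + 3)*25 = 3*25 = 75)
l(x) = -106/105 - x/628 (l(x) = x*(-1/628) + 318*(-1/315) = -x/628 - 106/105 = -106/105 - x/628)
l((8 + w)*(-17)) - 1*(-1225559) = (-106/105 - (8 + 75)*(-17)/628) - 1*(-1225559) = (-106/105 - 83*(-17)/628) + 1225559 = (-106/105 - 1/628*(-1411)) + 1225559 = (-106/105 + 1411/628) + 1225559 = 81587/65940 + 1225559 = 80813442047/65940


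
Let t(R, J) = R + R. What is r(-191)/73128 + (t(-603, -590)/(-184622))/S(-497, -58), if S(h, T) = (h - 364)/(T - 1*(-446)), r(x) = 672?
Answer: 504181760/80724954079 ≈ 0.0062457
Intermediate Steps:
t(R, J) = 2*R
S(h, T) = (-364 + h)/(446 + T) (S(h, T) = (-364 + h)/(T + 446) = (-364 + h)/(446 + T))
r(-191)/73128 + (t(-603, -590)/(-184622))/S(-497, -58) = 672/73128 + ((2*(-603))/(-184622))/(((-364 - 497)/(446 - 58))) = 672*(1/73128) + (-1206*(-1/184622))/((-861/388)) = 28/3047 + 603/(92311*(((1/388)*(-861)))) = 28/3047 + 603/(92311*(-861/388)) = 28/3047 + (603/92311)*(-388/861) = 28/3047 - 77988/26493257 = 504181760/80724954079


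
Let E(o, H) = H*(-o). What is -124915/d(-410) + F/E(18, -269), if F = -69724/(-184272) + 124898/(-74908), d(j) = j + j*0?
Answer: 52180299391883459/171267993785592 ≈ 304.67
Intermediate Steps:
E(o, H) = -H*o
d(j) = j (d(j) = j + 0 = j)
F = -1112019929/862715436 (F = -69724*(-1/184272) + 124898*(-1/74908) = 17431/46068 - 62449/37454 = -1112019929/862715436 ≈ -1.2890)
-124915/d(-410) + F/E(18, -269) = -124915/(-410) - 1112019929/(862715436*((-1*(-269)*18))) = -124915*(-1/410) - 1112019929/862715436/4842 = 24983/82 - 1112019929/862715436*1/4842 = 24983/82 - 1112019929/4177268141112 = 52180299391883459/171267993785592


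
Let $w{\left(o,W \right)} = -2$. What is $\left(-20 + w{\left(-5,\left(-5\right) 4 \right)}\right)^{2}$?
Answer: $484$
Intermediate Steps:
$\left(-20 + w{\left(-5,\left(-5\right) 4 \right)}\right)^{2} = \left(-20 - 2\right)^{2} = \left(-22\right)^{2} = 484$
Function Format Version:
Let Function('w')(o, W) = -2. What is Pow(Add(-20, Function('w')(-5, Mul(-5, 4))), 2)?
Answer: 484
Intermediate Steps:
Pow(Add(-20, Function('w')(-5, Mul(-5, 4))), 2) = Pow(Add(-20, -2), 2) = Pow(-22, 2) = 484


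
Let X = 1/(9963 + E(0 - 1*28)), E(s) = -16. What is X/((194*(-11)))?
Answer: -1/21226898 ≈ -4.7110e-8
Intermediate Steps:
X = 1/9947 (X = 1/(9963 - 16) = 1/9947 ≈ 0.00010053)
X/((194*(-11))) = 1/(9947*((194*(-11)))) = (1/9947)/(-2134) = (1/9947)*(-1/2134) = -1/21226898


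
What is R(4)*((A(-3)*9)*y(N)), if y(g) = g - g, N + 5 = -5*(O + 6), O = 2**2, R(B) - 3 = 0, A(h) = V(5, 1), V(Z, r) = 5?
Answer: 0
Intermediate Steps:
A(h) = 5
R(B) = 3 (R(B) = 3 + 0 = 3)
O = 4
N = -55 (N = -5 - 5*(4 + 6) = -5 - 5*10 = -5 - 50 = -55)
y(g) = 0
R(4)*((A(-3)*9)*y(N)) = 3*((5*9)*0) = 3*(45*0) = 3*0 = 0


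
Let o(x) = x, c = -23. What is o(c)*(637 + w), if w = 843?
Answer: -34040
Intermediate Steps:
o(c)*(637 + w) = -23*(637 + 843) = -23*1480 = -34040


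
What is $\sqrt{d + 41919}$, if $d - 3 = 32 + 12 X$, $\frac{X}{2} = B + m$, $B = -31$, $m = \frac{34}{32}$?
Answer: $\frac{\sqrt{164942}}{2} \approx 203.07$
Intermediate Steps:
$m = \frac{17}{16}$ ($m = 34 \cdot \frac{1}{32} = \frac{17}{16} \approx 1.0625$)
$X = - \frac{479}{8}$ ($X = 2 \left(-31 + \frac{17}{16}\right) = 2 \left(- \frac{479}{16}\right) = - \frac{479}{8} \approx -59.875$)
$d = - \frac{1367}{2}$ ($d = 3 + \left(32 + 12 \left(- \frac{479}{8}\right)\right) = 3 + \left(32 - \frac{1437}{2}\right) = 3 - \frac{1373}{2} = - \frac{1367}{2} \approx -683.5$)
$\sqrt{d + 41919} = \sqrt{- \frac{1367}{2} + 41919} = \sqrt{\frac{82471}{2}} = \frac{\sqrt{164942}}{2}$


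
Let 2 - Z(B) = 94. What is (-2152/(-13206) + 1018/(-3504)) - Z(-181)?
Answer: 118091353/1285384 ≈ 91.872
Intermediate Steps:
Z(B) = -92 (Z(B) = 2 - 1*94 = 2 - 94 = -92)
(-2152/(-13206) + 1018/(-3504)) - Z(-181) = (-2152/(-13206) + 1018/(-3504)) - 1*(-92) = (-2152*(-1/13206) + 1018*(-1/3504)) + 92 = (1076/6603 - 509/1752) + 92 = -163975/1285384 + 92 = 118091353/1285384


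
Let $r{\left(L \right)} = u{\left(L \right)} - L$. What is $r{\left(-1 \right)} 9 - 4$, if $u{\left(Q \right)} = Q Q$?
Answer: $14$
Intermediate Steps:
$u{\left(Q \right)} = Q^{2}$
$r{\left(L \right)} = L^{2} - L$
$r{\left(-1 \right)} 9 - 4 = - (-1 - 1) 9 - 4 = \left(-1\right) \left(-2\right) 9 - 4 = 2 \cdot 9 - 4 = 18 - 4 = 14$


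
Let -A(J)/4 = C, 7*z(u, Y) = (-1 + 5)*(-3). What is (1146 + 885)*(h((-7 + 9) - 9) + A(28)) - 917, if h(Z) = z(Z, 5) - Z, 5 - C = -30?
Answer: -1921652/7 ≈ -2.7452e+5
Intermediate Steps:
z(u, Y) = -12/7 (z(u, Y) = ((-1 + 5)*(-3))/7 = (4*(-3))/7 = (⅐)*(-12) = -12/7)
C = 35 (C = 5 - 1*(-30) = 5 + 30 = 35)
A(J) = -140 (A(J) = -4*35 = -140)
h(Z) = -12/7 - Z
(1146 + 885)*(h((-7 + 9) - 9) + A(28)) - 917 = (1146 + 885)*((-12/7 - ((-7 + 9) - 9)) - 140) - 917 = 2031*((-12/7 - (2 - 9)) - 140) - 917 = 2031*((-12/7 - 1*(-7)) - 140) - 917 = 2031*((-12/7 + 7) - 140) - 917 = 2031*(37/7 - 140) - 917 = 2031*(-943/7) - 917 = -1915233/7 - 917 = -1921652/7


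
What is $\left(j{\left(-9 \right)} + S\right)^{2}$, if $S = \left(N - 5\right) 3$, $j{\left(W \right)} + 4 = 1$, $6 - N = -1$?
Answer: $9$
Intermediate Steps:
$N = 7$ ($N = 6 - -1 = 6 + 1 = 7$)
$j{\left(W \right)} = -3$ ($j{\left(W \right)} = -4 + 1 = -3$)
$S = 6$ ($S = \left(7 - 5\right) 3 = 2 \cdot 3 = 6$)
$\left(j{\left(-9 \right)} + S\right)^{2} = \left(-3 + 6\right)^{2} = 3^{2} = 9$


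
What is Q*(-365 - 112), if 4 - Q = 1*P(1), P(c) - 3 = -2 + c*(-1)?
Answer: -1908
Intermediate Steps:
P(c) = 1 - c (P(c) = 3 + (-2 + c*(-1)) = 3 + (-2 - c) = 1 - c)
Q = 4 (Q = 4 - (1 - 1*1) = 4 - (1 - 1) = 4 - 0 = 4 - 1*0 = 4 + 0 = 4)
Q*(-365 - 112) = 4*(-365 - 112) = 4*(-477) = -1908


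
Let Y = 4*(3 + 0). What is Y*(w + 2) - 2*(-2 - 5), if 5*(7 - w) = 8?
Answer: 514/5 ≈ 102.80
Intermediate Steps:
w = 27/5 (w = 7 - ⅕*8 = 7 - 8/5 = 27/5 ≈ 5.4000)
Y = 12 (Y = 4*3 = 12)
Y*(w + 2) - 2*(-2 - 5) = 12*(27/5 + 2) - 2*(-2 - 5) = 12*(37/5) - 2*(-7) = 444/5 + 14 = 514/5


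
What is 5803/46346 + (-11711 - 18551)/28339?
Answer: -1238071435/1313399294 ≈ -0.94265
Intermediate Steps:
5803/46346 + (-11711 - 18551)/28339 = 5803*(1/46346) - 30262*1/28339 = 5803/46346 - 30262/28339 = -1238071435/1313399294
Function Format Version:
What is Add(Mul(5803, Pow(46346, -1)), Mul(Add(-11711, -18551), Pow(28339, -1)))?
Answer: Rational(-1238071435, 1313399294) ≈ -0.94265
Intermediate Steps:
Add(Mul(5803, Pow(46346, -1)), Mul(Add(-11711, -18551), Pow(28339, -1))) = Add(Mul(5803, Rational(1, 46346)), Mul(-30262, Rational(1, 28339))) = Add(Rational(5803, 46346), Rational(-30262, 28339)) = Rational(-1238071435, 1313399294)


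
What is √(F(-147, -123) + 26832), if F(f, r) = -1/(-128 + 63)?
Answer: √113365265/65 ≈ 163.80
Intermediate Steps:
F(f, r) = 1/65 (F(f, r) = -1/(-65) = -1*(-1/65) = 1/65)
√(F(-147, -123) + 26832) = √(1/65 + 26832) = √(1744081/65) = √113365265/65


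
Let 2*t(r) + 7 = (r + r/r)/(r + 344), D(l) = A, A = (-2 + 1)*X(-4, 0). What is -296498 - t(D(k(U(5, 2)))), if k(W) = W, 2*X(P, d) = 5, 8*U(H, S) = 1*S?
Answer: -202505742/683 ≈ -2.9649e+5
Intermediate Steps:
U(H, S) = S/8 (U(H, S) = (1*S)/8 = S/8)
X(P, d) = 5/2 (X(P, d) = (1/2)*5 = 5/2)
A = -5/2 (A = (-2 + 1)*(5/2) = -1*5/2 = -5/2 ≈ -2.5000)
D(l) = -5/2
t(r) = -7/2 + (1 + r)/(2*(344 + r)) (t(r) = -7/2 + ((r + r/r)/(r + 344))/2 = -7/2 + ((r + 1)/(344 + r))/2 = -7/2 + ((1 + r)/(344 + r))/2 = -7/2 + (1 + r)/(2*(344 + r)))
-296498 - t(D(k(U(5, 2)))) = -296498 - (-2407 - 6*(-5/2))/(2*(344 - 5/2)) = -296498 - (-2407 + 15)/(2*683/2) = -296498 - 2*(-2392)/(2*683) = -296498 - 1*(-2392/683) = -296498 + 2392/683 = -202505742/683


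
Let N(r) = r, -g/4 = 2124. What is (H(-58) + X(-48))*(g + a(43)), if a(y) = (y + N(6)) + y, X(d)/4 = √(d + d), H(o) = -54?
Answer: 453816 - 134464*I*√6 ≈ 4.5382e+5 - 3.2937e+5*I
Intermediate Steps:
g = -8496 (g = -4*2124 = -8496)
X(d) = 4*√2*√d (X(d) = 4*√(d + d) = 4*√(2*d) = 4*(√2*√d) = 4*√2*√d)
a(y) = 6 + 2*y (a(y) = (y + 6) + y = (6 + y) + y = 6 + 2*y)
(H(-58) + X(-48))*(g + a(43)) = (-54 + 4*√2*√(-48))*(-8496 + (6 + 2*43)) = (-54 + 4*√2*(4*I*√3))*(-8496 + (6 + 86)) = (-54 + 16*I*√6)*(-8496 + 92) = (-54 + 16*I*√6)*(-8404) = 453816 - 134464*I*√6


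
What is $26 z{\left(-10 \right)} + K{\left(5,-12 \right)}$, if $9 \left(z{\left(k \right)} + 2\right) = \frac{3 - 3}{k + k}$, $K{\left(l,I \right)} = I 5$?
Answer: $-112$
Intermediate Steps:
$K{\left(l,I \right)} = 5 I$
$z{\left(k \right)} = -2$ ($z{\left(k \right)} = -2 + \frac{\left(3 - 3\right) \frac{1}{k + k}}{9} = -2 + \frac{0 \frac{1}{2 k}}{9} = -2 + \frac{1}{9} \cdot 0 = -2 + 0 = -2$)
$26 z{\left(-10 \right)} + K{\left(5,-12 \right)} = 26 \left(-2\right) + 5 \left(-12\right) = -52 - 60 = -112$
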